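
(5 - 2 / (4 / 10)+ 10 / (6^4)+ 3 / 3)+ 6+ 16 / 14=36971 / 4536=8.15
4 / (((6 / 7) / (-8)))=-112 / 3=-37.33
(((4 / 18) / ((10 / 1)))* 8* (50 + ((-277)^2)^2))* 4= 62798287904 / 15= 4186552526.93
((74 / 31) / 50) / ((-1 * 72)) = -37 / 55800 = -0.00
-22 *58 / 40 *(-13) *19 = 78793 / 10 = 7879.30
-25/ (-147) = 0.17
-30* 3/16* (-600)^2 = -2025000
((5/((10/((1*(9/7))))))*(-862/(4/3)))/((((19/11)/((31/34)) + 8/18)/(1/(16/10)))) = -178569765/1607872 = -111.06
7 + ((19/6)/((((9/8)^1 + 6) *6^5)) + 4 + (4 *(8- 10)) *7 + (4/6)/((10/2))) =-3924931/87480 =-44.87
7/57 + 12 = 691/57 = 12.12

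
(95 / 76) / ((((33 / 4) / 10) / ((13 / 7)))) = 650 / 231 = 2.81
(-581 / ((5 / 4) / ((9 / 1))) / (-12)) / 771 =581 / 1285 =0.45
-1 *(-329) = 329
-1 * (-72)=72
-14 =-14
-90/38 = -45/19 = -2.37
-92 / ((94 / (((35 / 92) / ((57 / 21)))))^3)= -14706125 / 48219201952384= -0.00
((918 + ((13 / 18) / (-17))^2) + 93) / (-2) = -94666165 / 187272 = -505.50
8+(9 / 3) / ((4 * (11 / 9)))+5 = 13.61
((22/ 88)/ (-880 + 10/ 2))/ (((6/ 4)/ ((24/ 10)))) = -2/ 4375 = -0.00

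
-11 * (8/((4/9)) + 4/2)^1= -220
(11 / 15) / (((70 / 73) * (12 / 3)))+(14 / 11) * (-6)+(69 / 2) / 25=-280211 / 46200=-6.07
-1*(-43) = 43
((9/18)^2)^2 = 0.06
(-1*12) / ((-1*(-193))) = -12 / 193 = -0.06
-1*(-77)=77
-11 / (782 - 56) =-1 / 66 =-0.02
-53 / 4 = -13.25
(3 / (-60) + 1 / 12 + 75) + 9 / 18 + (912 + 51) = 15578 / 15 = 1038.53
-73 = -73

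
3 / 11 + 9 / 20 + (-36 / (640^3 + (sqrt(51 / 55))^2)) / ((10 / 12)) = 2292448765389 / 3171942411220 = 0.72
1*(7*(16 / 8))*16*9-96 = 1920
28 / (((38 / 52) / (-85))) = -61880 / 19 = -3256.84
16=16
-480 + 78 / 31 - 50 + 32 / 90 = -527.13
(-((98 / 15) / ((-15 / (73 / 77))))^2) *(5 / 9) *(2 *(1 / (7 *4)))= -74606 / 11026125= -0.01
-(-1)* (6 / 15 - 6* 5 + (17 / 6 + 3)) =-713 / 30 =-23.77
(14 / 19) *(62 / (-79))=-868 / 1501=-0.58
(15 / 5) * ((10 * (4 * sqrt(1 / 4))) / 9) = 20 / 3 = 6.67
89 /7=12.71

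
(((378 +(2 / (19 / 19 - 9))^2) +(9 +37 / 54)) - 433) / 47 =-0.96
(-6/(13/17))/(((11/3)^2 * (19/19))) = -918/1573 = -0.58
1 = 1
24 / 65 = 0.37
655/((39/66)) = 1108.46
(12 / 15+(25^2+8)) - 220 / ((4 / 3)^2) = 510.05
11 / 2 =5.50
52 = 52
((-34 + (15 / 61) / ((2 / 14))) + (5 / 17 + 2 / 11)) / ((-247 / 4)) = 1451096 / 2817529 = 0.52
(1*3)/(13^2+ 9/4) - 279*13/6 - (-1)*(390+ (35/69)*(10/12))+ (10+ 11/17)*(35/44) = -21805477963/106062660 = -205.59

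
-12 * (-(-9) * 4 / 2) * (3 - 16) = 2808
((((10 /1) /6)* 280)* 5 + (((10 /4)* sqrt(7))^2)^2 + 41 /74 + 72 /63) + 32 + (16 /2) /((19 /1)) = 4281.51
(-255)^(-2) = 1 / 65025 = 0.00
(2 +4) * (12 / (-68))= -18 / 17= -1.06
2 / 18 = 1 / 9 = 0.11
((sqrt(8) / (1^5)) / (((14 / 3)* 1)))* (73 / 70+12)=2739* sqrt(2) / 490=7.91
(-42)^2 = 1764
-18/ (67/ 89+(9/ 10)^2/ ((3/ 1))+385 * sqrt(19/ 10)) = -0.03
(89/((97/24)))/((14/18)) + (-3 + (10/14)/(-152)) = 25.31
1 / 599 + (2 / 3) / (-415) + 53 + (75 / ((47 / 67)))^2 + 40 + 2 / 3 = 6328361289721 / 549124265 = 11524.46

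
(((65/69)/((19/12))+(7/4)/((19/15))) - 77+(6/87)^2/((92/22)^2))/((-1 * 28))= 2536651167/946723792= 2.68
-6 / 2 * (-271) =813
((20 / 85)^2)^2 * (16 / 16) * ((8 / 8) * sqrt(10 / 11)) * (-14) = -0.04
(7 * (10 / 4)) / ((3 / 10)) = 175 / 3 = 58.33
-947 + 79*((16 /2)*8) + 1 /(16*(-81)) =5325263 /1296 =4109.00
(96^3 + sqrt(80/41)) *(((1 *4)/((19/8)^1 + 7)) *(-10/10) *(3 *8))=-226492416/25 - 1024 *sqrt(205)/1025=-9059710.94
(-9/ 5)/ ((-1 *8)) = 9/ 40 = 0.22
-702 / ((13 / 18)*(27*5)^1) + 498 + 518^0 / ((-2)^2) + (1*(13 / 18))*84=33103 / 60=551.72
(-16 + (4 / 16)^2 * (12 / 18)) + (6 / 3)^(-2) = -377 / 24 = -15.71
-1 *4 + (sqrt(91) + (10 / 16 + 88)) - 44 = sqrt(91) + 325 / 8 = 50.16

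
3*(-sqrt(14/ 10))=-3.55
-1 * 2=-2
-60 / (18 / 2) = -20 / 3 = -6.67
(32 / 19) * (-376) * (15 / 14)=-90240 / 133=-678.50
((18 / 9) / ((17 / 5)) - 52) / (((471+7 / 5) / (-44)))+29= 33.79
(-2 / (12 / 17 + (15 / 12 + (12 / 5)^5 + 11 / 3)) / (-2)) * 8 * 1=5100000 / 54346103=0.09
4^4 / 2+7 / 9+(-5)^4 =6784 / 9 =753.78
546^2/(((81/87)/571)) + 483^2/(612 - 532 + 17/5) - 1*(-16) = 76242717041/417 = 182836251.90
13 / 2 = 6.50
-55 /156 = -0.35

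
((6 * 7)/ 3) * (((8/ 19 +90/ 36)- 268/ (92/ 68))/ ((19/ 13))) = -15522325/ 8303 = -1869.48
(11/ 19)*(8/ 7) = 88/ 133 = 0.66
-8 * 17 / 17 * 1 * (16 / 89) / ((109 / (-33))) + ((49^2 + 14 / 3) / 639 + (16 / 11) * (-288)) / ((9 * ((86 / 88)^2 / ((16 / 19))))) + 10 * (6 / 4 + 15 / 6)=-1388831994632 / 5879923002243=-0.24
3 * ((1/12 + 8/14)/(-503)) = -55/14084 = -0.00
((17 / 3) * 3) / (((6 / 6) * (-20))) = -17 / 20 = -0.85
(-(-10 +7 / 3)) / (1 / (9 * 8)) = 552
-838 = -838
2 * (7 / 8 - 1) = -1 / 4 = -0.25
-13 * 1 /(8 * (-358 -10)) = 13 /2944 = 0.00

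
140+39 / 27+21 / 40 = 51109 / 360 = 141.97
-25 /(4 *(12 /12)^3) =-25 /4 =-6.25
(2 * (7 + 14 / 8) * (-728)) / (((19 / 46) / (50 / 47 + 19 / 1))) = -552635720 / 893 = -618852.99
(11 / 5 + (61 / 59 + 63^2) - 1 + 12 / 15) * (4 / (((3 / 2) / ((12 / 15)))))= 1499840 / 177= 8473.67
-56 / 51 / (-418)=28 / 10659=0.00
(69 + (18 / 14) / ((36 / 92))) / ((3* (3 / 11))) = 5566 / 63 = 88.35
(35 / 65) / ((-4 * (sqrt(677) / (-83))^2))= -48223 / 35204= -1.37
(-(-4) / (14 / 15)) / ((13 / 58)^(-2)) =0.22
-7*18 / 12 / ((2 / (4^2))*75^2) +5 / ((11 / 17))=159067 / 20625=7.71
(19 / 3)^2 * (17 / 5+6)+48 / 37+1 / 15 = 126010 / 333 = 378.41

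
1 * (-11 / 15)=-11 / 15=-0.73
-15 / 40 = -3 / 8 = -0.38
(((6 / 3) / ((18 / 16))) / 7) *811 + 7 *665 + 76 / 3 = 307837 / 63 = 4886.30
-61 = -61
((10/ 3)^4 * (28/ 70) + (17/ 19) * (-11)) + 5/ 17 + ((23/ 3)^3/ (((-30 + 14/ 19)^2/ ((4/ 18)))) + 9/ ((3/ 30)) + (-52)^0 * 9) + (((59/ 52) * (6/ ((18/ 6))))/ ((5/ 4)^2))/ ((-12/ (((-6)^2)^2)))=-70567643752727/ 3942863519400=-17.90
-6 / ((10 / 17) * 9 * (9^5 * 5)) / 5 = -17 / 22143375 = -0.00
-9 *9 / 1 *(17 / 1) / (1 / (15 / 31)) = -20655 / 31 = -666.29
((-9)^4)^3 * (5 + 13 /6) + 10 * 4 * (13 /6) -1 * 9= 12144470069149 /6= 2024078344858.17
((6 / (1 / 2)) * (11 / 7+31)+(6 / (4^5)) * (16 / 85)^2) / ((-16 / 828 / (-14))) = 8183790747 / 28900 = 283176.15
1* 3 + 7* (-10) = -67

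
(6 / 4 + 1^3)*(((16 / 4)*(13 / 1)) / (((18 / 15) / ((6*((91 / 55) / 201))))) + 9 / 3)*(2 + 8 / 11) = 284125 / 8107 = 35.05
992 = 992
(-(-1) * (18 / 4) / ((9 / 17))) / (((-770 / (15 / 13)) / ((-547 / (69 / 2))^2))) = -5086553 / 1588587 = -3.20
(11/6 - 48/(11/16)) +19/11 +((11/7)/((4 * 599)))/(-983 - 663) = -60362076151/911021496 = -66.26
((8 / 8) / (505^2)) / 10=0.00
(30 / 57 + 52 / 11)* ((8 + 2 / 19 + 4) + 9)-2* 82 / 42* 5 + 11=8535449 / 83391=102.35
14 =14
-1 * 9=-9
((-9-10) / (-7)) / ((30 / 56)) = 5.07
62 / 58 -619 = -17920 / 29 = -617.93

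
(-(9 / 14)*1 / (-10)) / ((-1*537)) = -3 / 25060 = -0.00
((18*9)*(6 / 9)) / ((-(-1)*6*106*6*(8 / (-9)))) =-0.03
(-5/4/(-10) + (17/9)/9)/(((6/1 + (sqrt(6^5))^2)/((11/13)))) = 2387/65555568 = 0.00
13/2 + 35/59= 837/118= 7.09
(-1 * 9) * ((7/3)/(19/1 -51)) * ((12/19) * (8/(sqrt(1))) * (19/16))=63/16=3.94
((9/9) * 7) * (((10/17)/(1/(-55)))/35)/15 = -22/51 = -0.43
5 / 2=2.50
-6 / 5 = -1.20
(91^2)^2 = 68574961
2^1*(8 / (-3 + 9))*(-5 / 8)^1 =-5 / 3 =-1.67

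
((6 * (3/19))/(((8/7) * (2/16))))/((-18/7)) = -49/19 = -2.58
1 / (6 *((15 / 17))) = 17 / 90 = 0.19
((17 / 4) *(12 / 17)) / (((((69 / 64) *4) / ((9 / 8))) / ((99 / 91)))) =1782 / 2093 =0.85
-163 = -163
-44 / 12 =-3.67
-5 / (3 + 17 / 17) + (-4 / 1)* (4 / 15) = -139 / 60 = -2.32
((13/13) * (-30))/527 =-30/527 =-0.06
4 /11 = 0.36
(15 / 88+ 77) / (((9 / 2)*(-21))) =-6791 / 8316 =-0.82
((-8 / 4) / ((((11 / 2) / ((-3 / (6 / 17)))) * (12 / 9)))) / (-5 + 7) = 51 / 44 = 1.16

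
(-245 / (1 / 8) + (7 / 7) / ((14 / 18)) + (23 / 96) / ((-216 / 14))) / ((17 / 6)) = -142156775 / 205632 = -691.32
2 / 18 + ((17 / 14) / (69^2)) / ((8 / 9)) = 59401 / 533232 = 0.11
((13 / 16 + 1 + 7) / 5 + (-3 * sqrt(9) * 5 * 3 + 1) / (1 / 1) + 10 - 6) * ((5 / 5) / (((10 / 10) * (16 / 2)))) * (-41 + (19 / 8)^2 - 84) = 78368501 / 40960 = 1913.29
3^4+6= 87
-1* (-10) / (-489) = -10 / 489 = -0.02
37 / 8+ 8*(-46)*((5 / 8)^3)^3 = -6124563 / 8388608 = -0.73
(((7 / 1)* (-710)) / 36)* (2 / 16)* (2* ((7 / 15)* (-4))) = 3479 / 54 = 64.43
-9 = -9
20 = 20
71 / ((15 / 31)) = 2201 / 15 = 146.73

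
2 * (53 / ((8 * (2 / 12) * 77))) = 159 / 154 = 1.03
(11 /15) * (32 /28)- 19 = -1907 /105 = -18.16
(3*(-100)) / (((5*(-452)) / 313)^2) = -293907 / 51076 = -5.75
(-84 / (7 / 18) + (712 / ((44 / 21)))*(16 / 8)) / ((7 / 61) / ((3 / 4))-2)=-466650 / 1859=-251.02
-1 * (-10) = 10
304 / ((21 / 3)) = 304 / 7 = 43.43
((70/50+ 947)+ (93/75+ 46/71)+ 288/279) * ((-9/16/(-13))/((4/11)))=113.20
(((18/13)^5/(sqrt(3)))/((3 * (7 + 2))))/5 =23328 * sqrt(3)/1856465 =0.02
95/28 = 3.39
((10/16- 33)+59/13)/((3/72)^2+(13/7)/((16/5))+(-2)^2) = -291816/48035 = -6.08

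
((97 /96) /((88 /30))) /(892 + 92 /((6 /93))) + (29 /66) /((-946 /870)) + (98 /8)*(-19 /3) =-361178797033 /4631252736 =-77.99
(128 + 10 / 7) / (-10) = -453 / 35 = -12.94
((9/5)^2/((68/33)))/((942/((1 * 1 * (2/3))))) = 297/266900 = 0.00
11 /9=1.22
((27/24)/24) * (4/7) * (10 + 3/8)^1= 249/896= 0.28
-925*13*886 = -10654150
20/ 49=0.41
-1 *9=-9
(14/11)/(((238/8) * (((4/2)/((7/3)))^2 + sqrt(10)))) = 0.01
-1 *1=-1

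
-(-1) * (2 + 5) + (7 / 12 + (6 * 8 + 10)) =787 / 12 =65.58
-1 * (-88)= 88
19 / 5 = 3.80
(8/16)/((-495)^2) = 1/490050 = 0.00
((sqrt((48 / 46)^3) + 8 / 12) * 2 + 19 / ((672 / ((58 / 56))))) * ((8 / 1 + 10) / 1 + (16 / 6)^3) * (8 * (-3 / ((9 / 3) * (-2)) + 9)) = 243083359 / 63504 + 2427136 * sqrt(138) / 4761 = 9816.58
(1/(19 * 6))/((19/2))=1/1083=0.00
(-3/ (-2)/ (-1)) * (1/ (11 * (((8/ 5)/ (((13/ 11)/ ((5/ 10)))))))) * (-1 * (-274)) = -26715/ 484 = -55.20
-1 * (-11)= 11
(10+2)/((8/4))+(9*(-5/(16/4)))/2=3/8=0.38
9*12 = 108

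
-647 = -647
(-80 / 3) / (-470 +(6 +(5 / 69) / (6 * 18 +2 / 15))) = 0.06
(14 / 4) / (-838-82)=-7 / 1840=-0.00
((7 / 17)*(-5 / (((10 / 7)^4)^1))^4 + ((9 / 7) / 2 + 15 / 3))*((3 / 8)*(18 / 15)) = 111351722381194041 / 38080000000000000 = 2.92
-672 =-672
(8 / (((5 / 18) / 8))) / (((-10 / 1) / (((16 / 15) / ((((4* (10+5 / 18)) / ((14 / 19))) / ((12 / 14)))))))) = -165888 / 439375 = -0.38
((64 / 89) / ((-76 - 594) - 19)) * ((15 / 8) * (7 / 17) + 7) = -8456 / 1042457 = -0.01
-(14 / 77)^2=-4 / 121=-0.03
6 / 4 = 3 / 2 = 1.50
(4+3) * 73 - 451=60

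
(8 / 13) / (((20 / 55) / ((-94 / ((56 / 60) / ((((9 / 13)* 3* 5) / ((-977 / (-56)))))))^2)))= 12754059120000 / 2097100213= 6081.76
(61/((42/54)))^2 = 301401/49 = 6151.04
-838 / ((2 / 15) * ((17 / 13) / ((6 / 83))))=-490230 / 1411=-347.43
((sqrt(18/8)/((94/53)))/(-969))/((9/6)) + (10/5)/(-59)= -185299/5374074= -0.03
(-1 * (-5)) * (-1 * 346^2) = -598580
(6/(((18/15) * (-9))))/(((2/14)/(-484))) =16940/9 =1882.22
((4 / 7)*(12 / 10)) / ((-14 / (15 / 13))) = -36 / 637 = -0.06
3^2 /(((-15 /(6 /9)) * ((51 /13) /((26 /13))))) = -52 /255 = -0.20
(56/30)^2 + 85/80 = 16369/3600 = 4.55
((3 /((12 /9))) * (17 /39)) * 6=153 /26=5.88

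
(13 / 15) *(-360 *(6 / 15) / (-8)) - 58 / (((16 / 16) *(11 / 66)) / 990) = -1722522 / 5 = -344504.40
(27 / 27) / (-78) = -1 / 78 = -0.01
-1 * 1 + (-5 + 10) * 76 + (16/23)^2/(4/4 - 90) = 17843443/47081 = 378.99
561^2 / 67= 314721 / 67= 4697.33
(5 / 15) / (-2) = -1 / 6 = -0.17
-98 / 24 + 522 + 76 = 7127 / 12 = 593.92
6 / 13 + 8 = 110 / 13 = 8.46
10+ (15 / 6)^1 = 25 / 2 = 12.50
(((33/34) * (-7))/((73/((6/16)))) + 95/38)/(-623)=-48947/12370288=-0.00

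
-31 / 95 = -0.33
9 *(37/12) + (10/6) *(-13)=73/12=6.08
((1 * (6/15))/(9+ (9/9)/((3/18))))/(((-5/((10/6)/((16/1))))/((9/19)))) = -1/3800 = -0.00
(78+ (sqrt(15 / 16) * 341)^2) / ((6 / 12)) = 218182.88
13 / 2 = 6.50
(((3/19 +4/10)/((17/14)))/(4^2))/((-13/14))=-2597/83980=-0.03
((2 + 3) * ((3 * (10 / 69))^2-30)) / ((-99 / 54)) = 473100 / 5819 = 81.30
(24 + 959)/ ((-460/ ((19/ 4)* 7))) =-130739/ 1840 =-71.05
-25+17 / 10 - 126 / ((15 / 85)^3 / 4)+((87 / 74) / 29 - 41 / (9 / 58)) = -153174697 / 1665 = -91996.82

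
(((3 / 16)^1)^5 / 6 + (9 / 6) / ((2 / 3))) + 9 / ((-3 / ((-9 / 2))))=33030225 / 2097152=15.75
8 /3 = 2.67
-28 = -28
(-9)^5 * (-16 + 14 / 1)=118098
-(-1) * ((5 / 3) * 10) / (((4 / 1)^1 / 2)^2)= 25 / 6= 4.17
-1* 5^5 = -3125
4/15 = 0.27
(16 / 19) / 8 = 2 / 19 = 0.11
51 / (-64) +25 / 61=-1511 / 3904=-0.39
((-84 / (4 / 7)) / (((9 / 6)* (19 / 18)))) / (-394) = 882 / 3743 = 0.24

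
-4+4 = 0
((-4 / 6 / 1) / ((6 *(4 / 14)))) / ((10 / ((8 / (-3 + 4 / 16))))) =56 / 495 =0.11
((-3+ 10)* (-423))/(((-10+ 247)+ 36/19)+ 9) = -18753/1570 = -11.94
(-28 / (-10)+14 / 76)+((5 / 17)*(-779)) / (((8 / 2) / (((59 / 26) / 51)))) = 3731153 / 8565960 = 0.44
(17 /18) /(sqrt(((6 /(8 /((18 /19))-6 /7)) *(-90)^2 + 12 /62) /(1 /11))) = 0.00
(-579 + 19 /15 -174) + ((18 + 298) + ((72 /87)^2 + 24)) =-5185376 /12615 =-411.05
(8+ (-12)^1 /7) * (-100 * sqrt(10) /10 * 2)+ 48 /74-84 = -880 * sqrt(10) /7-3084 /37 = -480.89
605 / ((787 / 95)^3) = 518711875 / 487443403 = 1.06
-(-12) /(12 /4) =4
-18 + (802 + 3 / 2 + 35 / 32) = 786.59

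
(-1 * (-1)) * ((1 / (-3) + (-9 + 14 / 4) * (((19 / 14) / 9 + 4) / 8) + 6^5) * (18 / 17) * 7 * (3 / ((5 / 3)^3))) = 1269269271 / 34000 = 37331.45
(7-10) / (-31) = 3 / 31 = 0.10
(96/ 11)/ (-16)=-6/ 11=-0.55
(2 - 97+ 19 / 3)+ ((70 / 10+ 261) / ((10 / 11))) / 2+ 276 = 5021 / 15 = 334.73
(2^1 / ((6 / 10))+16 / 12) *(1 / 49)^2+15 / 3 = 5147 / 1029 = 5.00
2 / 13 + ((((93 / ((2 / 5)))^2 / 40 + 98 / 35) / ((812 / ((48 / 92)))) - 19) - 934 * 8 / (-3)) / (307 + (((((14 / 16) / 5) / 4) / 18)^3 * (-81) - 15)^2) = 13484601669964064801646362 / 2808431113810129319501353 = 4.80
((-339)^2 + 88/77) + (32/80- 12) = 4021869/35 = 114910.54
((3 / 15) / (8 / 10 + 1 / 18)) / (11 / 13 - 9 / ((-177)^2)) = 407277 / 1473703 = 0.28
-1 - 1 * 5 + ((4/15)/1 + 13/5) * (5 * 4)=51.33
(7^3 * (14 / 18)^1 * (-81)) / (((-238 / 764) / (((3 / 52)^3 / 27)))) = 589617 / 1195168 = 0.49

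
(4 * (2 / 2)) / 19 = 4 / 19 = 0.21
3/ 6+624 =1249/ 2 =624.50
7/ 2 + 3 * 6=43/ 2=21.50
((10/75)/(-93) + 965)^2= 1812181745929/1946025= 931222.23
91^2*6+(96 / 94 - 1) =2335243 / 47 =49686.02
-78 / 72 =-1.08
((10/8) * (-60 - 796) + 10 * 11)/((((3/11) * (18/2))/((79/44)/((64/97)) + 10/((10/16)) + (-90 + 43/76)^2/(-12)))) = 9878352595/38988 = 253369.05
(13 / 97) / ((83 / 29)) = 377 / 8051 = 0.05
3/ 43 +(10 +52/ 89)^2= 38180415/ 340603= 112.10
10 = 10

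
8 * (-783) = -6264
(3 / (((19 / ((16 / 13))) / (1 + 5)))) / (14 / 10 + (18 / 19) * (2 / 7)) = 10080 / 14443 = 0.70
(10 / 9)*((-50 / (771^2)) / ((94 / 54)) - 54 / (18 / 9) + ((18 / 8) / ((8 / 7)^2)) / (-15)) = -11971248469 / 397350784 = -30.13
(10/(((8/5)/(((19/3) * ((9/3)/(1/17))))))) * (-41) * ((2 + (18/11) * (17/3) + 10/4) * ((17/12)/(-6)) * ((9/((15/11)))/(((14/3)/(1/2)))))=341073465/1792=190331.17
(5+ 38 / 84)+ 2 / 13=3061 / 546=5.61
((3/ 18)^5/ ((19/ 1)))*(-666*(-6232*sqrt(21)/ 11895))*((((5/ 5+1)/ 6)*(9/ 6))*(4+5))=1517*sqrt(21)/ 142740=0.05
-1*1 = -1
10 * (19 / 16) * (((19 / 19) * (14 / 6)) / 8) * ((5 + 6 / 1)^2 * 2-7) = 156275 / 192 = 813.93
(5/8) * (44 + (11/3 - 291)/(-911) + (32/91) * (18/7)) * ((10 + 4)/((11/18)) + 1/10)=99625001803/153201048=650.29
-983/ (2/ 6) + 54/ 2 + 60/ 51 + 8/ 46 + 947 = -771697/ 391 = -1973.65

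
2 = 2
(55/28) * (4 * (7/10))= 11/2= 5.50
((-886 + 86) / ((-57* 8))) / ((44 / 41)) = 1025 / 627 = 1.63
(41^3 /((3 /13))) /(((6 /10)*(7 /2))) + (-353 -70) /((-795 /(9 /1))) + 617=2384709212 /16695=142839.73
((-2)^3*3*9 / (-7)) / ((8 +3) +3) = 108 / 49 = 2.20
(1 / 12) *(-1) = -1 / 12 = -0.08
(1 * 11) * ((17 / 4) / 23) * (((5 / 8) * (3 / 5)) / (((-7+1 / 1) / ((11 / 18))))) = -0.08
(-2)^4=16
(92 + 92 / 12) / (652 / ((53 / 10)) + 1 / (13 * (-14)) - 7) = 125398 / 145965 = 0.86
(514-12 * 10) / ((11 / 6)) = 214.91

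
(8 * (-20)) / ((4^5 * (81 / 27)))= -5 / 96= -0.05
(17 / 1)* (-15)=-255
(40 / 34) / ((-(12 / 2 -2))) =-5 / 17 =-0.29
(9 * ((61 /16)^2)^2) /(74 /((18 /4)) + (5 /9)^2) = 10093618089 /88932352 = 113.50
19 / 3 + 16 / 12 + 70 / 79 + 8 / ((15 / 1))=3589 / 395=9.09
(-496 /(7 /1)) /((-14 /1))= 248 /49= 5.06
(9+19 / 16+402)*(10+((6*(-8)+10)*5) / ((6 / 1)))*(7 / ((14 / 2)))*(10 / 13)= -164875 / 24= -6869.79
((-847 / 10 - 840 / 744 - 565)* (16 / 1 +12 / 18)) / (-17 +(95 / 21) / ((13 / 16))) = 91799435 / 96751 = 948.82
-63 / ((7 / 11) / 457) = -45243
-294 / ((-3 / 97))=9506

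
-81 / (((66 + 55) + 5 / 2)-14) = -54 / 73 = -0.74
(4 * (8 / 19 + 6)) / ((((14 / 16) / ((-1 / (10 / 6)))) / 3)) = -35136 / 665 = -52.84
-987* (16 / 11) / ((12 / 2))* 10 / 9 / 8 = -3290 / 99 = -33.23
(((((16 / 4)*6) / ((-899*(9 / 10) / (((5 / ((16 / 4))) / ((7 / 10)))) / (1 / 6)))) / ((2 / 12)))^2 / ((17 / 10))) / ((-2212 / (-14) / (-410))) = -2050000000 / 478667548863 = -0.00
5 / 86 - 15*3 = -3865 / 86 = -44.94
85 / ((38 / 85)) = 7225 / 38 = 190.13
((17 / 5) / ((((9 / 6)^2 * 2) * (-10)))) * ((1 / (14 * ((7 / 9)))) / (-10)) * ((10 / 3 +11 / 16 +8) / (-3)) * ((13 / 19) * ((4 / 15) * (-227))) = 28946359 / 251370000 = 0.12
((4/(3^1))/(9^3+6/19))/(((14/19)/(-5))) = -3610/290997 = -0.01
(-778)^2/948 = 151321/237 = 638.49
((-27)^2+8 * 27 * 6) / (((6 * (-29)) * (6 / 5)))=-1125 / 116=-9.70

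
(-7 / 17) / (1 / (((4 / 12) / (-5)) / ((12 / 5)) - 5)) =1267 / 612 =2.07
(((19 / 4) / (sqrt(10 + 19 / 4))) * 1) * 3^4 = 1539 * sqrt(59) / 118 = 100.18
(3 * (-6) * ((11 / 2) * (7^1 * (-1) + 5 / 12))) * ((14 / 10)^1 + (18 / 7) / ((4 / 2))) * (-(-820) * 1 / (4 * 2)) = 5023689 / 28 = 179417.46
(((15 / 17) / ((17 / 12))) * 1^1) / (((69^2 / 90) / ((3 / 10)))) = 540 / 152881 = 0.00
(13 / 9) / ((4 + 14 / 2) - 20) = -13 / 81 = -0.16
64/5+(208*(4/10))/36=136/9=15.11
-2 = -2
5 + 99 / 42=103 / 14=7.36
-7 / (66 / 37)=-259 / 66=-3.92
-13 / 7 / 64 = -13 / 448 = -0.03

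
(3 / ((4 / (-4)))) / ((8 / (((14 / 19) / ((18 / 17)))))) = -119 / 456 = -0.26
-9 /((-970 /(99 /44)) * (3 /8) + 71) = 27 /272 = 0.10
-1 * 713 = -713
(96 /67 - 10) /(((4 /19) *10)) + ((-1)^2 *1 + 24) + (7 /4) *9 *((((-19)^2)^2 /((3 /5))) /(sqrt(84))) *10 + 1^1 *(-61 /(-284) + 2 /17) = 8597601 /404345 + 3258025 *sqrt(21) /4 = 3732557.81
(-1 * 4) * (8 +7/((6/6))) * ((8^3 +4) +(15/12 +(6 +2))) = -31515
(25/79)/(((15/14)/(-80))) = -23.63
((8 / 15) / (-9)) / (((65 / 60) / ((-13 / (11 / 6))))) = 64 / 165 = 0.39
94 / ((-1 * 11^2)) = -0.78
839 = 839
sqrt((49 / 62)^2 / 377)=49 * sqrt(377) / 23374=0.04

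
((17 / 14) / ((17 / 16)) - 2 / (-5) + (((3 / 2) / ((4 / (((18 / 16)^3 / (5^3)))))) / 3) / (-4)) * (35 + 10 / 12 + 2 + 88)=1113035949 / 5734400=194.10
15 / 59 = 0.25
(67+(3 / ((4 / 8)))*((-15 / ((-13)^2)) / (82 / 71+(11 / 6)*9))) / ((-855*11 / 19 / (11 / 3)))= -28373981 / 57197205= -0.50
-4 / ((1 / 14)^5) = -2151296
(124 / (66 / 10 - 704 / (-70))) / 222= 2170 / 64713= 0.03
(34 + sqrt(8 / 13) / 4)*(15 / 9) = 5*sqrt(26) / 78 + 170 / 3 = 56.99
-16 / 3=-5.33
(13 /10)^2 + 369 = 37069 /100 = 370.69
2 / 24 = 1 / 12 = 0.08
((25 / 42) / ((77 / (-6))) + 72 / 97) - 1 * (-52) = 2755099 / 52283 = 52.70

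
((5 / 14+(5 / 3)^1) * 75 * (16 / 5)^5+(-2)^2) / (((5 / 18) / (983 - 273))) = 22783151376 / 175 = 130189436.43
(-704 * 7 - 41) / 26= -191.12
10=10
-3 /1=-3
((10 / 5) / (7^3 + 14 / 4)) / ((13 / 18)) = 8 / 1001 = 0.01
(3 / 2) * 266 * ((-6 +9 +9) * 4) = 19152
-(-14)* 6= 84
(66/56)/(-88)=-3/224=-0.01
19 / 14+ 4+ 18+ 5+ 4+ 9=579 / 14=41.36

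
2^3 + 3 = 11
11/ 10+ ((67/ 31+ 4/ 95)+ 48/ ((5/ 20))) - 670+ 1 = -2790073/ 5890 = -473.70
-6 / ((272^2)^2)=-3 / 2736816128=-0.00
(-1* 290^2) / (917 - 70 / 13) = -1093300 / 11851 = -92.25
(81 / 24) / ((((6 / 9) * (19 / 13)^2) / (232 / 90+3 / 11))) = 6.76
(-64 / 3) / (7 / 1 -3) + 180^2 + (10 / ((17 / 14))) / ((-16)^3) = 1691778967 / 52224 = 32394.66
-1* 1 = -1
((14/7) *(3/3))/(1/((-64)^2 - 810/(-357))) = 8196.54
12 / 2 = 6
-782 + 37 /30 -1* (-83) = -20933 /30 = -697.77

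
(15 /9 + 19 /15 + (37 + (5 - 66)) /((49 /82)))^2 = 748788496 /540225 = 1386.07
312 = 312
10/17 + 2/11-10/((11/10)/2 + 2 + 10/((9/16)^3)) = 96053976/160142873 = 0.60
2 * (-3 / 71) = -6 / 71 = -0.08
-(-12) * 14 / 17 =168 / 17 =9.88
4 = 4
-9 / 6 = -3 / 2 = -1.50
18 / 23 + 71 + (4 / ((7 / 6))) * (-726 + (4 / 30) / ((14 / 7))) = -1945791 / 805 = -2417.13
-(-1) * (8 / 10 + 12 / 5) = 16 / 5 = 3.20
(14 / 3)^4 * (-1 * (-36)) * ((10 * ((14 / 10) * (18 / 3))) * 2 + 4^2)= 3141575.11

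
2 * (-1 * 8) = -16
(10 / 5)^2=4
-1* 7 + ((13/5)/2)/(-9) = -643/90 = -7.14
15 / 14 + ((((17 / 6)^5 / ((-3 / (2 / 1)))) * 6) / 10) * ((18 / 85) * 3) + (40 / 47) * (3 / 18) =-26759909 / 592200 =-45.19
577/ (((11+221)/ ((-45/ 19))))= -5.89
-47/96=-0.49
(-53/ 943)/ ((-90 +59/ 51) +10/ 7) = 18921/ 29428201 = 0.00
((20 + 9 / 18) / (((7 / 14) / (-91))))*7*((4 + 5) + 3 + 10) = -574574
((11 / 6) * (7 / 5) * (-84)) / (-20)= 539 / 50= 10.78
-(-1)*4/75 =4/75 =0.05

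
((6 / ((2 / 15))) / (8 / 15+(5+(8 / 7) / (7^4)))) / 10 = 2268945 / 2790202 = 0.81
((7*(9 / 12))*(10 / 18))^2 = 1225 / 144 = 8.51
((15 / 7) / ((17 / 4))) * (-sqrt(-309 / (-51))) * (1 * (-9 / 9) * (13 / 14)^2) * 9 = 22815 * sqrt(1751) / 99127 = 9.63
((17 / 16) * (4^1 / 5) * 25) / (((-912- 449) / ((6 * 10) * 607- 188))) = -565.71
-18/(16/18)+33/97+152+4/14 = 132.38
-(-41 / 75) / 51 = 41 / 3825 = 0.01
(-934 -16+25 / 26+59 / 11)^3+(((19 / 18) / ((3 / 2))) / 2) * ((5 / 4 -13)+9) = -66349703289207935 / 78953589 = -840363359.41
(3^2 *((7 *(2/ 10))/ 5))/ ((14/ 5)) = 9/ 10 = 0.90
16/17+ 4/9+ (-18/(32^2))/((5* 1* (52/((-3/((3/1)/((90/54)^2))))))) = 5645053/4073472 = 1.39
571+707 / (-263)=149466 / 263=568.31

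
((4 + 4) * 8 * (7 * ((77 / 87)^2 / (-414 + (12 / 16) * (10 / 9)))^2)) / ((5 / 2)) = 125988498944 / 195594914516445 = 0.00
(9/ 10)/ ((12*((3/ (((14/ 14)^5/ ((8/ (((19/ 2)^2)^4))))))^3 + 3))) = 4898762930960846817716295277921/ 195950517238433872711744187569960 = 0.02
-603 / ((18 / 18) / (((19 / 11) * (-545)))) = 6244065 / 11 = 567642.27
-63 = -63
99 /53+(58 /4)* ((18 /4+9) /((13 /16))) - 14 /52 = 334195 /1378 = 242.52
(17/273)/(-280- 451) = -1/11739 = -0.00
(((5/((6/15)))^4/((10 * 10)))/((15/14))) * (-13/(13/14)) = -153125/48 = -3190.10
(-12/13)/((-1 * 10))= 6/65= 0.09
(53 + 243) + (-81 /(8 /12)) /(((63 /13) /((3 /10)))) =40387 /140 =288.48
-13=-13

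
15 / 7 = 2.14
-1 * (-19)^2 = -361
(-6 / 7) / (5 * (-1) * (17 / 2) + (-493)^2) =-12 / 3402091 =-0.00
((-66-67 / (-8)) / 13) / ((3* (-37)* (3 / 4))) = 461 / 8658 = 0.05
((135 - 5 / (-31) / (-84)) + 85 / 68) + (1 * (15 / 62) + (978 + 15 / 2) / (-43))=6358409 / 55986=113.57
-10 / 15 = -2 / 3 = -0.67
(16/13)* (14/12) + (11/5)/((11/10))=134/39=3.44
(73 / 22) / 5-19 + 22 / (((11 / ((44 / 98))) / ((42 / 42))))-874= -4804853 / 5390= -891.44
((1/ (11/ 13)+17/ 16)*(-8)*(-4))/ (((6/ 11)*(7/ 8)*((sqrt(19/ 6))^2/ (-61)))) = -385520/ 133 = -2898.65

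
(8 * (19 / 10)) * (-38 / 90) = -1444 / 225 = -6.42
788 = 788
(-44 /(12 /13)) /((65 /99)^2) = -35937 /325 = -110.58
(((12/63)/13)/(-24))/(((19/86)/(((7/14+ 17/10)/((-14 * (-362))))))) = -473/394315740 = -0.00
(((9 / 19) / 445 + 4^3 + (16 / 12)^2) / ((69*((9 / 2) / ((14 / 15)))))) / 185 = 140152348 / 131132611125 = 0.00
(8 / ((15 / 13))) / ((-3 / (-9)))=104 / 5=20.80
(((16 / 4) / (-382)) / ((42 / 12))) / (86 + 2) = -1 / 29414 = -0.00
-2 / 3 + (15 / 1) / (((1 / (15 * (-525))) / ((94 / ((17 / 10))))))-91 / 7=-333113197 / 51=-6531631.31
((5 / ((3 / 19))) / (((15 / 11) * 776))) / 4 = 209 / 27936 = 0.01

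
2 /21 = 0.10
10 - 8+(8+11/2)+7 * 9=157/2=78.50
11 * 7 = 77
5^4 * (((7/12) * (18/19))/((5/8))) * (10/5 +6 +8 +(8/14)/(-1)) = 162000/19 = 8526.32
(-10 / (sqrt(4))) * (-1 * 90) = 450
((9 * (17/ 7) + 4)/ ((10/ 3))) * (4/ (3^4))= 362/ 945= 0.38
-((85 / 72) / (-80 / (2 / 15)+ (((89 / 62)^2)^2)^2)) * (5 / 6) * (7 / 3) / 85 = 477618980966960 / 10292465438164077039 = 0.00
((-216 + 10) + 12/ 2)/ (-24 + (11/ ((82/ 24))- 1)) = 8200/ 893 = 9.18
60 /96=5 /8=0.62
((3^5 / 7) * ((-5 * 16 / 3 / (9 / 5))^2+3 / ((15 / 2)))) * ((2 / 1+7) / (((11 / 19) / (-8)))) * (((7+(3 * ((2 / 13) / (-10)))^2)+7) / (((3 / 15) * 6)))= -514774641496 / 46475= -11076377.44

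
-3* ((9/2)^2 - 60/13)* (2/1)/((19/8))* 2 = -19512/247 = -79.00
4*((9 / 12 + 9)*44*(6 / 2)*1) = 5148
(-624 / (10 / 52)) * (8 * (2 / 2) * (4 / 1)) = -519168 / 5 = -103833.60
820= 820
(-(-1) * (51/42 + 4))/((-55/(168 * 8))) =-7008/55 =-127.42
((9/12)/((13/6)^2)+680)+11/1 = 116806/169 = 691.16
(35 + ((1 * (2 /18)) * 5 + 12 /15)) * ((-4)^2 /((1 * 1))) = 26176 /45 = 581.69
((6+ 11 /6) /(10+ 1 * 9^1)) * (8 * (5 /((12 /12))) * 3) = 940 /19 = 49.47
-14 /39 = -0.36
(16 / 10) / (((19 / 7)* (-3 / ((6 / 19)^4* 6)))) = -145152 / 12380495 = -0.01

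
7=7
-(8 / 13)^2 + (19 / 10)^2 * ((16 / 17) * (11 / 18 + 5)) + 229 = 160110343 / 646425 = 247.69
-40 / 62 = -20 / 31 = -0.65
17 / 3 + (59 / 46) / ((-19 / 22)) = 5482 / 1311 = 4.18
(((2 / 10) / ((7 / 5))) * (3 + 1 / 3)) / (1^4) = 10 / 21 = 0.48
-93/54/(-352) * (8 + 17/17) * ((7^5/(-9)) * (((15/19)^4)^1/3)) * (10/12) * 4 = -1628178125/45872992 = -35.49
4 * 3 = 12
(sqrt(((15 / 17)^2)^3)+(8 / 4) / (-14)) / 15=18712 / 515865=0.04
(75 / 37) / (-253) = -75 / 9361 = -0.01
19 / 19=1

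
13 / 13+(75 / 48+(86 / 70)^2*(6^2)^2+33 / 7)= 38483489 / 19600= 1963.44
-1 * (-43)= 43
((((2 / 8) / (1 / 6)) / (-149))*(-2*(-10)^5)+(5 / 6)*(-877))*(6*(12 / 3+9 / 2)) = -41707205 / 298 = -139957.06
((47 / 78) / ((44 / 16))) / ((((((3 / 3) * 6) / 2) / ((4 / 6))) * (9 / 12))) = 752 / 11583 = 0.06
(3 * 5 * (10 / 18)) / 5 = 5 / 3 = 1.67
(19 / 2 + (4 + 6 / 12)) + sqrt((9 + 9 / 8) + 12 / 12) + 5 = sqrt(178) / 4 + 19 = 22.34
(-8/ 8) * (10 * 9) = -90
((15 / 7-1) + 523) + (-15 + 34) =3802 / 7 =543.14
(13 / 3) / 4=13 / 12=1.08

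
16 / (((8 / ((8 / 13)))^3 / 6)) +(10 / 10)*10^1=22066 / 2197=10.04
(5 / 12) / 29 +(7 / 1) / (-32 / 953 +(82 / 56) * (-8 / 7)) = -56677661 / 13870236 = -4.09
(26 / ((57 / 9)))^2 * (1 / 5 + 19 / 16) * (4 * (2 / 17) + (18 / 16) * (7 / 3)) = 71077851 / 981920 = 72.39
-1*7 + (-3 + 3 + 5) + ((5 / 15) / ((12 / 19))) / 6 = -413 / 216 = -1.91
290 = 290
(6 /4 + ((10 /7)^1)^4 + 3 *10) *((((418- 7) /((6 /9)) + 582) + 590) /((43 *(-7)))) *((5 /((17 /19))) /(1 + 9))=-237541781 /2005864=-118.42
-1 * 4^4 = -256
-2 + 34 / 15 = 4 / 15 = 0.27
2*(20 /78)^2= 200 /1521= 0.13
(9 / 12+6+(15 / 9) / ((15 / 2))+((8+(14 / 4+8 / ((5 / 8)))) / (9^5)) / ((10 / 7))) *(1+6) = 296506 / 6075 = 48.81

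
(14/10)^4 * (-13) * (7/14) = -31213/1250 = -24.97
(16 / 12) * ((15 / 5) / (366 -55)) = 4 / 311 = 0.01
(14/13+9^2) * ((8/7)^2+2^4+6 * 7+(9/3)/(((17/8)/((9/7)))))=54325238/10829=5016.64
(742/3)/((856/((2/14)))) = 53/1284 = 0.04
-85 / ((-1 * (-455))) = -17 / 91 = -0.19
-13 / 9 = -1.44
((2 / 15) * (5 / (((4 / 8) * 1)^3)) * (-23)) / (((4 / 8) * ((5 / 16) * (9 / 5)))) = -11776 / 27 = -436.15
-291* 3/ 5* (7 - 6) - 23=-988/ 5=-197.60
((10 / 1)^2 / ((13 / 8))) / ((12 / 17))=3400 / 39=87.18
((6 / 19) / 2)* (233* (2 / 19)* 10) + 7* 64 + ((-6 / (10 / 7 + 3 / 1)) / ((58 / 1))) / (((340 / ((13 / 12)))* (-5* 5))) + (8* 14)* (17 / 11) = 80086955073361 / 121377586000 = 659.82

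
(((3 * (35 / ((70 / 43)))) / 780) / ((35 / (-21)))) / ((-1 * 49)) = 129 / 127400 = 0.00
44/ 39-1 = 5/ 39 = 0.13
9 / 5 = 1.80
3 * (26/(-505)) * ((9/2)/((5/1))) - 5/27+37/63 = 125561/477225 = 0.26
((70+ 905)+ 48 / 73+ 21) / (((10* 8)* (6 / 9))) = 54567 / 2920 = 18.69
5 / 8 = 0.62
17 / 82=0.21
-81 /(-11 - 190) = 27 /67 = 0.40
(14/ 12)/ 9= 7/ 54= 0.13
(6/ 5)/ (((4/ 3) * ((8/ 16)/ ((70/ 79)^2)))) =8820/ 6241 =1.41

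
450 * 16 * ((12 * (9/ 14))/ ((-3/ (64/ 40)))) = -207360/ 7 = -29622.86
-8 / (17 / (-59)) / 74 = 236 / 629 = 0.38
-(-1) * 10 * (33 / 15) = 22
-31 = -31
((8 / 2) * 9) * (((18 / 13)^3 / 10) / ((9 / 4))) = 46656 / 10985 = 4.25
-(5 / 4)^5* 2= -3125 / 512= -6.10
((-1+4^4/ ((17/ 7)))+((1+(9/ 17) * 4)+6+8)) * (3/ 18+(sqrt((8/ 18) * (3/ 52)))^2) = 5165/ 221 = 23.37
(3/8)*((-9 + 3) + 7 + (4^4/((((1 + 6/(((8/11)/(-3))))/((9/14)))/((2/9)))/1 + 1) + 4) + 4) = 14775/5288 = 2.79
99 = 99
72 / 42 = 1.71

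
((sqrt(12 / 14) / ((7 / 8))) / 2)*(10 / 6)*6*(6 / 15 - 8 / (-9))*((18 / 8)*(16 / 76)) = 464*sqrt(42) / 931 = 3.23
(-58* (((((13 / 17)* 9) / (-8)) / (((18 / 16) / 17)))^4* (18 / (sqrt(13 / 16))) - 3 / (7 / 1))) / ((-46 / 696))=-60552 / 161 + 3192785856* sqrt(13) / 23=500510628.92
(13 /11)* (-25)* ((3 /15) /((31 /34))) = -2210 /341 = -6.48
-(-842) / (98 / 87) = 36627 / 49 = 747.49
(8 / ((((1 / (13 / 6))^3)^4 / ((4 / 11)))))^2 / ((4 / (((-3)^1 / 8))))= -542800770374370512771595361 / 5972334811842871296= -90885857.45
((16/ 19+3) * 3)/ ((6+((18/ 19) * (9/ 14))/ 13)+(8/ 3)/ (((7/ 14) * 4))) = 59787/ 38281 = 1.56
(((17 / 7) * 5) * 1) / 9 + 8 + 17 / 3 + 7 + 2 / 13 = 18157 / 819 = 22.17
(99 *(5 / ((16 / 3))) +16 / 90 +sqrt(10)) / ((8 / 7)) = 7 *sqrt(10) / 8 +468671 / 5760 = 84.13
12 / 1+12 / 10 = 66 / 5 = 13.20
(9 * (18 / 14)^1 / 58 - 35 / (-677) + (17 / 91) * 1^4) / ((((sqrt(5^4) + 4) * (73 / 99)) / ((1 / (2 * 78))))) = 51649389 / 393352809304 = 0.00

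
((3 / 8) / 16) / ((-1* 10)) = -3 / 1280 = -0.00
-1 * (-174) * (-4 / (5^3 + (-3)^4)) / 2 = -174 / 103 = -1.69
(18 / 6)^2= 9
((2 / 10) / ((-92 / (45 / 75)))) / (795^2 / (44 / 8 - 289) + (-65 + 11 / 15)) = 189 / 332347240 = 0.00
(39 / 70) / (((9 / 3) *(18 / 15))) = 13 / 84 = 0.15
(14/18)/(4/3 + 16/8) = 7/30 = 0.23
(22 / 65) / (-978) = -0.00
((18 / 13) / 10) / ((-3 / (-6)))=18 / 65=0.28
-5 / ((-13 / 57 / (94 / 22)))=13395 / 143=93.67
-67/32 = -2.09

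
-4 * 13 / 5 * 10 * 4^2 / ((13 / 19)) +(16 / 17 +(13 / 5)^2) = -1030327 / 425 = -2424.30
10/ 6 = 5/ 3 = 1.67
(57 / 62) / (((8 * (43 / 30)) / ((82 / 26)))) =35055 / 138632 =0.25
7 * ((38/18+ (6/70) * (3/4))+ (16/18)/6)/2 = 8783/1080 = 8.13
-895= -895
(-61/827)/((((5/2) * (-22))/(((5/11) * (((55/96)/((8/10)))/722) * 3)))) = 1525/840708352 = 0.00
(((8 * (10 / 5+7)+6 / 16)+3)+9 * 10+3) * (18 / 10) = 12123 / 40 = 303.08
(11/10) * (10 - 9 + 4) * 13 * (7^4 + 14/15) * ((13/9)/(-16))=-66977911/4320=-15504.15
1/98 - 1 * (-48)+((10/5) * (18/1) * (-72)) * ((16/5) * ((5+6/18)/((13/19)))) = -411538783/6370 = -64605.77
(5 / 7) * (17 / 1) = 85 / 7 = 12.14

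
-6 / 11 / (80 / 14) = -21 / 220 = -0.10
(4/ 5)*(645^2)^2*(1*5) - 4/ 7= 692307202499.43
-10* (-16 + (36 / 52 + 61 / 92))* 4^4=11209600 / 299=37490.30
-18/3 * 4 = -24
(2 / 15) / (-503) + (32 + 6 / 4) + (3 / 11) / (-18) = 926351 / 27665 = 33.48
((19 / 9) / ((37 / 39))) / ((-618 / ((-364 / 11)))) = 0.12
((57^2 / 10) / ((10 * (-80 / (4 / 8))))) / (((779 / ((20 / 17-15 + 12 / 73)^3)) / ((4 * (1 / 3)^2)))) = 92542147333669 / 313443445444000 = 0.30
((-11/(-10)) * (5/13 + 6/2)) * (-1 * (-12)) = 44.68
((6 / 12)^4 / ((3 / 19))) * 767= 14573 / 48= 303.60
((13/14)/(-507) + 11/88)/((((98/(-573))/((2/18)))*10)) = -51379/6420960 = -0.01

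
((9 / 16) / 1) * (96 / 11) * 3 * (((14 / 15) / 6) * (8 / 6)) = 168 / 55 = 3.05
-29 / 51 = -0.57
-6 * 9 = -54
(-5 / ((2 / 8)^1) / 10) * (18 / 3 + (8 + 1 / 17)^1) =-478 / 17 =-28.12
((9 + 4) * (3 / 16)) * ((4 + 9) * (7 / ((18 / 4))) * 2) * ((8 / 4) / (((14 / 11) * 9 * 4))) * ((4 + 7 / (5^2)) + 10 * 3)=1593163 / 10800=147.52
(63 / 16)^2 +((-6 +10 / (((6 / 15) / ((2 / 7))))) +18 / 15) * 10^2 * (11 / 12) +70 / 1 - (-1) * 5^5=18414229 / 5376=3425.27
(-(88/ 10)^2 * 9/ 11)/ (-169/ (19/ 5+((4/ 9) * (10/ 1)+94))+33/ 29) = 8806314/ 71575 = 123.04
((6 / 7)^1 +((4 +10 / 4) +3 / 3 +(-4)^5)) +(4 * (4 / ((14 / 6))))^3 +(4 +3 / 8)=-1890183 / 2744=-688.84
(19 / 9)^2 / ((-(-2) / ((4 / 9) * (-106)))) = -76532 / 729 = -104.98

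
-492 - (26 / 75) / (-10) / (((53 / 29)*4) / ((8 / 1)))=-491.96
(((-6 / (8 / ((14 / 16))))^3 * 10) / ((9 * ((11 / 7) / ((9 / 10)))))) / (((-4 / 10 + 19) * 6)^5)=-7503125 / 722187306251845632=-0.00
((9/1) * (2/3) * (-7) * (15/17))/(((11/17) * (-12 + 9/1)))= 210/11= 19.09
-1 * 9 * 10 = -90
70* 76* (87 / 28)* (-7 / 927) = -38570 / 309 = -124.82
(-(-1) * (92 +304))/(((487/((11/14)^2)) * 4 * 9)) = 1331/95452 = 0.01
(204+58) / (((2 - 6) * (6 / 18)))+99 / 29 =-11199 / 58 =-193.09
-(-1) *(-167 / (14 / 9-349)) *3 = 4509 / 3127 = 1.44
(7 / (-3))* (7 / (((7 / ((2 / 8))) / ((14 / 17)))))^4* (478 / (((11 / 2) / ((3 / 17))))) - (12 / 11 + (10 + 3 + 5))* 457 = -545058722033 / 62473708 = -8724.61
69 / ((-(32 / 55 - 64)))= 1.09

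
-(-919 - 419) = 1338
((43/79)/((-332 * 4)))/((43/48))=-3/6557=-0.00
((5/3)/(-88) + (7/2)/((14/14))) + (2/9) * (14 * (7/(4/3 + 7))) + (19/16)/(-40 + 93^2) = 692575289/113638800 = 6.09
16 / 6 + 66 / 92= 467 / 138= 3.38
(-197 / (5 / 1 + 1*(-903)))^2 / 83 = 38809 / 66931532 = 0.00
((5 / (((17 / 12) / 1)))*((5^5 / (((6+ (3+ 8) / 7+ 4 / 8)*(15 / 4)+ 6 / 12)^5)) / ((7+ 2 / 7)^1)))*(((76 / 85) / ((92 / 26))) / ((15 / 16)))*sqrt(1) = 76177219256320000 / 5147806834173617622471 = 0.00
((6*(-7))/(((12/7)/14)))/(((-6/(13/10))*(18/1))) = 4459/1080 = 4.13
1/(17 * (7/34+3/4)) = 4/65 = 0.06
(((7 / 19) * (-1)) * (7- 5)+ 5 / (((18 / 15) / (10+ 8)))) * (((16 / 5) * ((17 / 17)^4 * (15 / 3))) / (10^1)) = 11288 / 95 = 118.82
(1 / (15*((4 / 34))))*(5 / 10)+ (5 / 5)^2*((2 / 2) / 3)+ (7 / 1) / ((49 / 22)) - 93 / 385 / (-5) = 87961 / 23100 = 3.81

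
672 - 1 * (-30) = 702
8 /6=4 /3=1.33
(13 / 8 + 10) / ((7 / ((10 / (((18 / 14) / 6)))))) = 155 / 2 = 77.50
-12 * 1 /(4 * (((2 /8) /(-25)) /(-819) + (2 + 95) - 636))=245700 /44144099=0.01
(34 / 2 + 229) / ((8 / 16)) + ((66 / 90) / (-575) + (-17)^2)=6736114 / 8625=781.00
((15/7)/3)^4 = 625/2401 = 0.26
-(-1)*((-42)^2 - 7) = 1757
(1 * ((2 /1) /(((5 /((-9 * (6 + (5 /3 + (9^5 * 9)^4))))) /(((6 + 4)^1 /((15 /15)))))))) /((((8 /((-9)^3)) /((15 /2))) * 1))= 3925107247705204029101713665 /2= 1962553623852602014550857000.00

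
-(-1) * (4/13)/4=1/13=0.08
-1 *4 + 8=4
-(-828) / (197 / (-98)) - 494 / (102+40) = -415.38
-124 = -124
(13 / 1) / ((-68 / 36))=-117 / 17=-6.88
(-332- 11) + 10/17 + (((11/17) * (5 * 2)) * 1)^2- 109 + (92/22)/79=-102839808/251141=-409.49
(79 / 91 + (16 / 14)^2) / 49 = 1385 / 31213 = 0.04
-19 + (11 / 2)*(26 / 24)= -313 / 24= -13.04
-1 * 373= -373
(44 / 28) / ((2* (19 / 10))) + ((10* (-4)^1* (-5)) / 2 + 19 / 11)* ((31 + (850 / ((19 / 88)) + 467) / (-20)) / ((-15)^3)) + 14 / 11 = 243220123 / 32917500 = 7.39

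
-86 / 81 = -1.06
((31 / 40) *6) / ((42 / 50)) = 155 / 28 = 5.54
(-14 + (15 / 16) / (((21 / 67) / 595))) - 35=1730.69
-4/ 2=-2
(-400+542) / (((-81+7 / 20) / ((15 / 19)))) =-42600 / 30647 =-1.39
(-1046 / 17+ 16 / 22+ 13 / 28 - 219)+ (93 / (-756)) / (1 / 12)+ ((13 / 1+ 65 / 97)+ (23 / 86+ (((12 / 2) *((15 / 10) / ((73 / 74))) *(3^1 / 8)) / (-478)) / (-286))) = -15863370876489203 / 59440874084592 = -266.88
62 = 62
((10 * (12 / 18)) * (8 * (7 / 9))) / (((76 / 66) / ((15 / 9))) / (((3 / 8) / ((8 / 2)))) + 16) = 3850 / 2169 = 1.78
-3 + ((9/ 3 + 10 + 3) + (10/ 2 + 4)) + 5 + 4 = 31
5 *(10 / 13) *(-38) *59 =-112100 / 13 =-8623.08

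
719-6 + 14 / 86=30666 / 43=713.16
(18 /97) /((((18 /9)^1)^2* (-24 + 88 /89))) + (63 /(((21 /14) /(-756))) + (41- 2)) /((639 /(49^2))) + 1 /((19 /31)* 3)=-63866083802341 /535973888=-119158.95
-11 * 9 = -99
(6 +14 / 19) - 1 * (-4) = 204 / 19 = 10.74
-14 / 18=-7 / 9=-0.78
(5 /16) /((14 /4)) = 5 /56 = 0.09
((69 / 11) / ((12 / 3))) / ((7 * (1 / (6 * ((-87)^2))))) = 1566783 / 154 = 10173.92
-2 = -2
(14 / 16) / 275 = 7 / 2200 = 0.00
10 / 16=5 / 8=0.62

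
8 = 8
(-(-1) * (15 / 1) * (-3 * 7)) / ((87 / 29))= -105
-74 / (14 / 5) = -185 / 7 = -26.43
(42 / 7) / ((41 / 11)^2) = 726 / 1681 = 0.43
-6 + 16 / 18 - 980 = -985.11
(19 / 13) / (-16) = -19 / 208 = -0.09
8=8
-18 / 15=-6 / 5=-1.20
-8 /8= -1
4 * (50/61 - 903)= -220132/61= -3608.72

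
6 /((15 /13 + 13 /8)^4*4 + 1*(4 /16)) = 175478784 /6983069057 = 0.03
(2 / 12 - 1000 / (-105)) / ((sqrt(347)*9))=407*sqrt(347) / 131166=0.06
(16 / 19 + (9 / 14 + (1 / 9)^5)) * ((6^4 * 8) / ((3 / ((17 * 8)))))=203017501184 / 290871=697964.05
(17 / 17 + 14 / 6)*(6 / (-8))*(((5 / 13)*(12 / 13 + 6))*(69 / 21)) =-21.87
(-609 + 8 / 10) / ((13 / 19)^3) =-20858219 / 10985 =-1898.79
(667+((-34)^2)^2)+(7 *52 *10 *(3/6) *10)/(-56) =1336678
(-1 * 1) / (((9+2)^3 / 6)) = -6 / 1331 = -0.00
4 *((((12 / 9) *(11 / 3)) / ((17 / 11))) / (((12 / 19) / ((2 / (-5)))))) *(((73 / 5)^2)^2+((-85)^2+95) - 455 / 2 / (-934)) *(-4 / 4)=283210584792674 / 669853125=422795.05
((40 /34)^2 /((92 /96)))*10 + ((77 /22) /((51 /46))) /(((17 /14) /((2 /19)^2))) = 104175368 /7198701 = 14.47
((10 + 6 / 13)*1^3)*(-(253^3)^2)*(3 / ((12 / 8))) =-71333253254342288 / 13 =-5487173327257099.08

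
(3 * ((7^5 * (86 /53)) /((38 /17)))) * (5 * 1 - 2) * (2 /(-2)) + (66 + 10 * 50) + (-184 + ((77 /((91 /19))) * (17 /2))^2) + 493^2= 103675928127 /680732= 152300.65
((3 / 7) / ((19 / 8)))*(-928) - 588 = -100476 / 133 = -755.46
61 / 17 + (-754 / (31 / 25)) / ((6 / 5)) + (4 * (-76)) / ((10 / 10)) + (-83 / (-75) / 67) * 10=-427397978 / 529635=-806.97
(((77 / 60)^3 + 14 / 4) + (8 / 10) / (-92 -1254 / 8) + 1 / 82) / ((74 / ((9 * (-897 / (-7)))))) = 2962755391193 / 33810896000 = 87.63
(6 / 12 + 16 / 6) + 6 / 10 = 113 / 30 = 3.77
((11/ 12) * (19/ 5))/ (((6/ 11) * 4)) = 2299/ 1440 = 1.60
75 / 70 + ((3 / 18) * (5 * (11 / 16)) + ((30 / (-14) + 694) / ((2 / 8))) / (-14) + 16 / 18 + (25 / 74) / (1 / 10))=-100127303 / 522144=-191.76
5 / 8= 0.62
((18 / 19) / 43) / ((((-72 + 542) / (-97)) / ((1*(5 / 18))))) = -97 / 76798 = -0.00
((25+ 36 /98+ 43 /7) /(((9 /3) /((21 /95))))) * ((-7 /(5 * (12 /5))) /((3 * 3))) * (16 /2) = -3088 /2565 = -1.20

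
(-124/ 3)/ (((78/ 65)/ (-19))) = 5890/ 9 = 654.44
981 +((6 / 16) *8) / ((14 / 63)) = 1989 / 2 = 994.50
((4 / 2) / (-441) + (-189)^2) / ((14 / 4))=31505918 / 3087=10206.00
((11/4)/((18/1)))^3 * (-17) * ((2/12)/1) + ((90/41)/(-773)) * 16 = -3941980231/70976093184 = -0.06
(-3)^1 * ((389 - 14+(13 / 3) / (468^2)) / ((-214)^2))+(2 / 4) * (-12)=-4648380049 / 771571008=-6.02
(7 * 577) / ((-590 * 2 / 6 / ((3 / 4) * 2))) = -36351 / 1180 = -30.81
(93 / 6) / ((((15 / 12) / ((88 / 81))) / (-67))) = -365552 / 405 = -902.60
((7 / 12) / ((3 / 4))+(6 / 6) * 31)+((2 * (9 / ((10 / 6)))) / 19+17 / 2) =69847 / 1710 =40.85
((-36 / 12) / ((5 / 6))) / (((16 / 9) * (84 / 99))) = -2673 / 1120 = -2.39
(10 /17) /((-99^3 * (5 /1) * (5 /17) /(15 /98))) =-1 /15848217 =-0.00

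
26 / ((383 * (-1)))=-26 / 383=-0.07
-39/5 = -7.80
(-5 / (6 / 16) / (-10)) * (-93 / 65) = -124 / 65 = -1.91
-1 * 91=-91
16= 16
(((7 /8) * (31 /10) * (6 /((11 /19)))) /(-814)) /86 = -12369 /30801760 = -0.00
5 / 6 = 0.83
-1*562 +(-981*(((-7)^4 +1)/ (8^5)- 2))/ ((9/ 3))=1114601/ 16384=68.03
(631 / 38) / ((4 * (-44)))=-0.09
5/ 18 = 0.28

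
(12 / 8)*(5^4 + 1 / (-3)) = 937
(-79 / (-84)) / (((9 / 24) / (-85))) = -13430 / 63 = -213.17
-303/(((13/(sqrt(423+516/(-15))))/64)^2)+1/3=-7234301107/2535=-2853767.70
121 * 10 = 1210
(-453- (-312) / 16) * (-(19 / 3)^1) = 5491 / 2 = 2745.50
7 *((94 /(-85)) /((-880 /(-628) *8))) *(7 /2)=-361571 /149600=-2.42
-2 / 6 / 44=-1 / 132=-0.01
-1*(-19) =19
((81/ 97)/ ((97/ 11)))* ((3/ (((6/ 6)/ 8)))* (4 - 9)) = -106920/ 9409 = -11.36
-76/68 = -19/17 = -1.12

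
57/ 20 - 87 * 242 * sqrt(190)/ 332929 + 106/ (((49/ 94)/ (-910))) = -25906001/ 140 - 21054 * sqrt(190)/ 332929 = -185043.74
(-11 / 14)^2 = 121 / 196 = 0.62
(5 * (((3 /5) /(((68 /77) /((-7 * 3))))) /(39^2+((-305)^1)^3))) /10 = 4851 /19292350720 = 0.00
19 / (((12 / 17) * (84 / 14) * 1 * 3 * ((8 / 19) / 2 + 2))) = 6137 / 9072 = 0.68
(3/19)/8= 3/152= 0.02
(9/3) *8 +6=30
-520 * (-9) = 4680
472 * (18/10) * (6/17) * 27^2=218597.08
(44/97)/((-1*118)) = -22/5723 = -0.00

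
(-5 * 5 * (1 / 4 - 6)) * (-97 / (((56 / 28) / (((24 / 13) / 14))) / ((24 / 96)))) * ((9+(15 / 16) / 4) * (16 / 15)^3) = -3516056 / 1365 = -2575.87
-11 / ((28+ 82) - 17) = -11 / 93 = -0.12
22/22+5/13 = 18/13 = 1.38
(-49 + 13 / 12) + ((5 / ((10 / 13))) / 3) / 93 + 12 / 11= -574547 / 12276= -46.80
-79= -79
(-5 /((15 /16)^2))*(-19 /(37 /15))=4864 /111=43.82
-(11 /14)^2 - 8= -1689 /196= -8.62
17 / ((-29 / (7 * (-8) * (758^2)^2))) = 314277848171392 / 29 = 10837167178323.86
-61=-61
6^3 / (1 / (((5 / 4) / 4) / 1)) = 135 / 2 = 67.50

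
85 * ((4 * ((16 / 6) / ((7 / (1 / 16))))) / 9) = 0.90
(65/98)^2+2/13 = 74133/124852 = 0.59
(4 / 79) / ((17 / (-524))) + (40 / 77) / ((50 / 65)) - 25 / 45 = -1341059 / 930699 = -1.44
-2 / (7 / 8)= -16 / 7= -2.29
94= 94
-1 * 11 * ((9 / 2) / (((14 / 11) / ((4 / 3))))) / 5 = -363 / 35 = -10.37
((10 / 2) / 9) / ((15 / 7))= 7 / 27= 0.26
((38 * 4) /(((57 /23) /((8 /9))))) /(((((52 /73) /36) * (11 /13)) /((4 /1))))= 429824 /33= 13024.97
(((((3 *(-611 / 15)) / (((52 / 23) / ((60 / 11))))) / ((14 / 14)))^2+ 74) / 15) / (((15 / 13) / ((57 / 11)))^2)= 642180917027 / 5490375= 116964.86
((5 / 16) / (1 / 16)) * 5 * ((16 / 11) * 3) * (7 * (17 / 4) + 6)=3900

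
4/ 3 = 1.33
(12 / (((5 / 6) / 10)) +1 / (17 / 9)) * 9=1300.76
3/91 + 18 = 1641/91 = 18.03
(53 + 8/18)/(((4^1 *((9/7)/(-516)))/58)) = -8397298/27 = -311011.04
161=161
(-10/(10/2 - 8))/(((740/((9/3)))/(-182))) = -91/37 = -2.46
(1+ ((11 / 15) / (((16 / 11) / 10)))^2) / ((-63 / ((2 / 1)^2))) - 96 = -886129 / 9072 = -97.68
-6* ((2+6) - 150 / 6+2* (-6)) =174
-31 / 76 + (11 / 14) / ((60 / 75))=0.57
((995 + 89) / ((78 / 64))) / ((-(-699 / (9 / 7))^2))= -104064 / 34582093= -0.00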